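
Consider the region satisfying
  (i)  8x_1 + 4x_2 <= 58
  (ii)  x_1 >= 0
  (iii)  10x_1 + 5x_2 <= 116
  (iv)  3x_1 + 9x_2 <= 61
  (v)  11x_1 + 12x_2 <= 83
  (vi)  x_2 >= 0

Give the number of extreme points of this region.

Intersecting each pair of boundary lines and keeping only the points that satisfy every inequality leaves:
  (7, 1/2)
  (29/4, 0)
  (0, 61/9)
  (0, 0)
  (5/21, 422/63)

5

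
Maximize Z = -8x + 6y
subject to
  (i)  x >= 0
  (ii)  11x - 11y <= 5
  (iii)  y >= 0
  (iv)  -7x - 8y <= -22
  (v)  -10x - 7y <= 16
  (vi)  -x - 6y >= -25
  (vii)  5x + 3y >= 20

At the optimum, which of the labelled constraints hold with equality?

(vi) and (vii)

Corner points and Z = -8x + 6y:
  (305/77, 270/77) → Z = -820/77
  (235/88, 195/88) → Z = -355/44
  (5/3, 35/9) → Z = 10

The maximum is at (5/3, 35/9). Substituting into each constraint, equality holds for (vi) and (vii); the remaining constraints have slack.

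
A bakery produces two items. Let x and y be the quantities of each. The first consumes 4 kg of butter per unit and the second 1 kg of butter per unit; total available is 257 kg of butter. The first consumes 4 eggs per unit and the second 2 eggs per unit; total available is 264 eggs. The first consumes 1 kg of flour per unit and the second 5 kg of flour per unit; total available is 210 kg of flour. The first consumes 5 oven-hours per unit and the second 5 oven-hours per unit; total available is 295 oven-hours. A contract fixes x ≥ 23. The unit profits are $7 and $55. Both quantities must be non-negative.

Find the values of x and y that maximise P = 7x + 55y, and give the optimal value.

Feasible corners and P = 7x + 55y:
  (59, 0) → P = 413
  (23, 0) → P = 161
  (23, 36) → P = 2141

The optimum lies where 5x + 5y = 295 and x = 23.
Solving simultaneously gives x = 23, y = 36.

x = 23, y = 36, maximum P = 2141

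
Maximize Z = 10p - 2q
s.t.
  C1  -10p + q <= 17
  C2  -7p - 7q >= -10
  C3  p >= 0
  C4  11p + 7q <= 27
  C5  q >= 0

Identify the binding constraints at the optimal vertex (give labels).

Vertices and Z = 10p - 2q:
  (0, 10/7) → Z = -20/7
  (10/7, 0) → Z = 100/7
  (0, 0) → Z = 0

The maximum is at (10/7, 0). Substituting into each constraint, equality holds for C2 and C5; the remaining constraints have slack.

C2 and C5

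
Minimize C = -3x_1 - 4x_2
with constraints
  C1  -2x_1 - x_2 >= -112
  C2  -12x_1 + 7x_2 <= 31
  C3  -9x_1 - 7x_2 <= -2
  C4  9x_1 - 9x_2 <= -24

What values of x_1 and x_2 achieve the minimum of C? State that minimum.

x_1 = 753/26, x_2 = 703/13, minimum C = -7883/26

Corner points and C = -3x_1 - 4x_2:
  (753/26, 703/13) → C = -7883/26
  (328/9, 352/9) → C = -2392/9
  (-29/21, 101/49) → C = -201/49
  (-25/24, 13/8) → C = -27/8

At the optimal vertex, -2x_1 - x_2 = -112 and -12x_1 + 7x_2 = 31.
Solving simultaneously gives x_1 = 753/26, x_2 = 703/13.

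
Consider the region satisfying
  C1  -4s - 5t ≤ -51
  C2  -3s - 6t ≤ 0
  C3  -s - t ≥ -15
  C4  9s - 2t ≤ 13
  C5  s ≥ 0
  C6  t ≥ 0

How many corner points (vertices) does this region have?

4

Of the 15 pairwise boundary intersections, those satisfying every inequality are:
  (167/53, 407/53)
  (0, 51/5)
  (43/11, 122/11)
  (0, 15)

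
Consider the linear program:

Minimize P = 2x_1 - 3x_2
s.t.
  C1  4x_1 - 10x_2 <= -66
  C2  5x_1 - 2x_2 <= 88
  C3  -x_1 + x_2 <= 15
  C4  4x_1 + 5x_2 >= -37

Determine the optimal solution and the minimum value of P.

x_1 = 118/3, x_2 = 163/3, minimum P = -253/3

The binding constraints are 5x_1 - 2x_2 = 88 and -x_1 + x_2 = 15.
Solving simultaneously gives x_1 = 118/3, x_2 = 163/3.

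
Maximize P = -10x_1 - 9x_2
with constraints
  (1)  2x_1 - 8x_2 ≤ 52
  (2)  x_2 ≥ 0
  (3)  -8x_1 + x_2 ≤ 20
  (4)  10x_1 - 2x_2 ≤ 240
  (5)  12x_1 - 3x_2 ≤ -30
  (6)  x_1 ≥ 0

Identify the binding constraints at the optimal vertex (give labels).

(5) and (6)

Vertices and P = -10x_1 - 9x_2:
  (0, 20) → P = -180
  (130, 530) → P = -6070
  (0, 10) → P = -90
The feasible region is unbounded (it extends along (1, 5), (1, 8)), but P strictly decreases along every unbounded feasible direction, so there is no improving ray and the maximum is attained at a vertex.

The maximum is at (0, 10). Substituting into each constraint, equality holds for (5) and (6); the remaining constraints have slack.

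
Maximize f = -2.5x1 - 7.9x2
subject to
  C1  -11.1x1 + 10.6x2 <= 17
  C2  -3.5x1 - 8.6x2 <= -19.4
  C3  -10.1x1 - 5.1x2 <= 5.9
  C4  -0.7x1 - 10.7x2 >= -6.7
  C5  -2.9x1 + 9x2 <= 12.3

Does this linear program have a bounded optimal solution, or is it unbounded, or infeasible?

From the feasible point (14996/3143, 141/449), moving in the direction (8.6, -3.5) keeps every constraint satisfied while f increases without bound.

unbounded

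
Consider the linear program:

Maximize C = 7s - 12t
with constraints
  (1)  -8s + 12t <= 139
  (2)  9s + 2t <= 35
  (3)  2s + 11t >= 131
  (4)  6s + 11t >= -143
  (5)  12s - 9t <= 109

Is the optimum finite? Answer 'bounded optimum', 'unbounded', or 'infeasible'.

bounded optimum

Corner points and C = 7s - 12t:
  (71/62, 1531/124) → C = -8689/62
  (43/112, 663/56) → C = -15611/112
  (123/95, 1109/95) → C = -12447/95
The feasible region has finitely many vertices and no improving ray; the maximum is -12447/95 at (123/95, 1109/95).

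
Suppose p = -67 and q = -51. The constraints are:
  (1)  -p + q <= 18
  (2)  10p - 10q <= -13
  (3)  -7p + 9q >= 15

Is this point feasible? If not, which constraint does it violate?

not feasible — violates (3)

Constraint (3): -7p + 9q = 10, which is not ≥ 15. All other constraints are satisfied.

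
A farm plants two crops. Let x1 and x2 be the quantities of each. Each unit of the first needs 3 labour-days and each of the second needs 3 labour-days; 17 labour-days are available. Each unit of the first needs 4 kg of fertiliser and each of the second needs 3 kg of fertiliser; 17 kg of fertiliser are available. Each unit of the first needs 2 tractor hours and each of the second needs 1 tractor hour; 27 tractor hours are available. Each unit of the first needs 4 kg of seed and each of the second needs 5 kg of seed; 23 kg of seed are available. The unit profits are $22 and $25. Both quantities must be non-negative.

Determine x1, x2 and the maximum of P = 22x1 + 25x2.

Vertices and P = 22x1 + 25x2:
  (0, 0) → P = 0
  (0, 23/5) → P = 115
  (17/4, 0) → P = 187/2
  (2, 3) → P = 119

The optimum lies where 4x1 + 3x2 = 17 and 4x1 + 5x2 = 23.
Solving simultaneously gives x1 = 2, x2 = 3.

x1 = 2, x2 = 3, maximum P = 119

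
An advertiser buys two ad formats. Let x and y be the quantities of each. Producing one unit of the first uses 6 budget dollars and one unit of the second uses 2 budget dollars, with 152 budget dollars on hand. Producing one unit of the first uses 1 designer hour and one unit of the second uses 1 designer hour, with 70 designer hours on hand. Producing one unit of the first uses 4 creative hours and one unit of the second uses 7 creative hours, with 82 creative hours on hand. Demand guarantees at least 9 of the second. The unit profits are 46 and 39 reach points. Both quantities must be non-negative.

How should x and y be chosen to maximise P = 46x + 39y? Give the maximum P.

The optimum lies where 4x + 7y = 82 and y = 9.
Solving simultaneously gives x = 19/4, y = 9.

x = 19/4, y = 9, maximum P = 1139/2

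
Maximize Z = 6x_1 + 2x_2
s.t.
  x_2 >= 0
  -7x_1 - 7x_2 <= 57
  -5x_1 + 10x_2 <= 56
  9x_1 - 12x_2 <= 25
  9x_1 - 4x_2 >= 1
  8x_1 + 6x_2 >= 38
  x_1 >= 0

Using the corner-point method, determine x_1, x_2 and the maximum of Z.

x_1 = 461/15, x_2 = 629/30, maximum Z = 679/3

Corner points and Z = 6x_1 + 2x_2:
  (461/15, 629/30) → Z = 679/3
  (117/35, 509/70) → Z = 173/5
  (101/25, 71/75) → Z = 392/15
  (79/43, 167/43) → Z = 808/43

At the optimal vertex, -5x_1 + 10x_2 = 56 and 9x_1 - 12x_2 = 25.
Solving simultaneously gives x_1 = 461/15, x_2 = 629/30.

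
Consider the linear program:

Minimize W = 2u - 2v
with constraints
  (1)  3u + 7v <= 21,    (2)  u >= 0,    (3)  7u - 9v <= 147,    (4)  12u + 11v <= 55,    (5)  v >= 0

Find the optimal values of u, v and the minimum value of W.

u = 0, v = 3, minimum W = -6

Extreme points and W = 2u - 2v:
  (0, 3) → W = -6
  (154/51, 29/17) → W = 134/51
  (0, 0) → W = 0
  (55/12, 0) → W = 55/6

The binding constraints are 3u + 7v = 21 and u = 0.
Solving simultaneously gives u = 0, v = 3.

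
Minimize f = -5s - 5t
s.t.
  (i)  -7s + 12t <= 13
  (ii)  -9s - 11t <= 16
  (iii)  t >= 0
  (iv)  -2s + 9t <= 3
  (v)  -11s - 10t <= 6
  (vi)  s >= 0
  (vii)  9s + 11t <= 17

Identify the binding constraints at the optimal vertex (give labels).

Feasible corners and f = -5s - 5t:
  (0, 0) → f = 0
  (17/9, 0) → f = -85/9
  (0, 1/3) → f = -5/3
  (120/103, 61/103) → f = -905/103

The minimum is at (17/9, 0). Substituting into each constraint, equality holds for (iii) and (vii); the remaining constraints have slack.

(iii) and (vii)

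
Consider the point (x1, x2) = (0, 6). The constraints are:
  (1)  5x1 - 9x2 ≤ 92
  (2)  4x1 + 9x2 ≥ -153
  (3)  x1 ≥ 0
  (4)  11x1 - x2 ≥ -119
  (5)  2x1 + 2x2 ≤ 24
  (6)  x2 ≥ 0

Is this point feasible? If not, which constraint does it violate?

feasible

(1): -54 ≤ 92 ✓
(2): 54 ≥ -153 ✓
(3): 0 ≥ 0 ✓
(4): -6 ≥ -119 ✓
(5): 12 ≤ 24 ✓
(6): 6 ≥ 0 ✓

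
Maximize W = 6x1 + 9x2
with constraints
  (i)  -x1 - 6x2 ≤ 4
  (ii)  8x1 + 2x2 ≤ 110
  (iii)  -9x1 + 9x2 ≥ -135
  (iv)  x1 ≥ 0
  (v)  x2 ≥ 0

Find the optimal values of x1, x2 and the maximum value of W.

The optimum lies where 8x1 + 2x2 = 110 and x1 = 0.
Solving simultaneously gives x1 = 0, x2 = 55.

x1 = 0, x2 = 55, maximum W = 495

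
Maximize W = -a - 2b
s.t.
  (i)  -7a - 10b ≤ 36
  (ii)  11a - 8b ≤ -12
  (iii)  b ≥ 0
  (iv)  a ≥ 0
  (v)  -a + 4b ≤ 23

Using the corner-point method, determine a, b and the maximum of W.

Feasible corners and W = -a - 2b:
  (0, 3/2) → W = -3
  (34/9, 241/36) → W = -103/6
  (0, 23/4) → W = -23/2

a = 0, b = 3/2, maximum W = -3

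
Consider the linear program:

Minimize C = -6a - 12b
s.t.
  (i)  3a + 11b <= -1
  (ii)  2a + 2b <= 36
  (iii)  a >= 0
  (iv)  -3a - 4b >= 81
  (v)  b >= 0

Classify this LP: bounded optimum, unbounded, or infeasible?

The boundaries 3a + 11b = -1 and -3a - 4b = 81 meet at (-887/21, 80/7), but that point violates a ≥ 0. Every candidate vertex is excluded by some other constraint, so the feasible region is empty.

infeasible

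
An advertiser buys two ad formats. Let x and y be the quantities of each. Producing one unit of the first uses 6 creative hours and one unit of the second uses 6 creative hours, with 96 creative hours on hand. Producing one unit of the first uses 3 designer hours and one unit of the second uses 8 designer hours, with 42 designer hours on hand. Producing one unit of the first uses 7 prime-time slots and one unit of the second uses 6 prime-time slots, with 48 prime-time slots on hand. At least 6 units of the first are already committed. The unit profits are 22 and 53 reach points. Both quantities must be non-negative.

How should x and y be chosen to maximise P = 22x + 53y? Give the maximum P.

Extreme points and P = 22x + 53y:
  (48/7, 0) → P = 1056/7
  (6, 0) → P = 132
  (6, 1) → P = 185

x = 6, y = 1, maximum P = 185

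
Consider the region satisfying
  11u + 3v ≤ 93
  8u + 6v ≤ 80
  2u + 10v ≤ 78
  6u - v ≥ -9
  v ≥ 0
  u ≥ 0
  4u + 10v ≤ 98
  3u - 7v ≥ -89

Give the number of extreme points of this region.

The feasible vertices (each the meet of two boundaries and inside every other half-plane) are:
  (53/7, 68/21)
  (93/11, 0)
  (83/17, 116/17)
  (0, 39/5)
  (0, 0)

5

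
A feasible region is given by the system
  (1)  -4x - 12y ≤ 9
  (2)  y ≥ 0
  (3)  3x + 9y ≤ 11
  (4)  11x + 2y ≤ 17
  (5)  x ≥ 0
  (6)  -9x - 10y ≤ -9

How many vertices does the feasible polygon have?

5

The feasible vertices (each the meet of two boundaries and inside every other half-plane) are:
  (17/11, 0)
  (1, 0)
  (131/93, 70/93)
  (0, 11/9)
  (0, 9/10)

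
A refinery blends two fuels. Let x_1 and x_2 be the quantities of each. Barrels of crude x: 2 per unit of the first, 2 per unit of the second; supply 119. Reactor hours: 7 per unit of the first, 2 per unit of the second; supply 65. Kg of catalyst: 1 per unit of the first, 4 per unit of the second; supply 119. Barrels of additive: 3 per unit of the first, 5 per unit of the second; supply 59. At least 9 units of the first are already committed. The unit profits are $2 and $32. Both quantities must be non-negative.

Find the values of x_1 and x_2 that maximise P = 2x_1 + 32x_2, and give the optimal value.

Feasible corners and P = 2x_1 + 32x_2:
  (65/7, 0) → P = 130/7
  (9, 0) → P = 18
  (9, 1) → P = 50

x_1 = 9, x_2 = 1, maximum P = 50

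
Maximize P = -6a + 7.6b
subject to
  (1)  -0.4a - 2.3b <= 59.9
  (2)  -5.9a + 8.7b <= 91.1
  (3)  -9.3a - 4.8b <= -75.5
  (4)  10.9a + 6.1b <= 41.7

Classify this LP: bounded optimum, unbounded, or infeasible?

The boundaries -0.4a - 2.3b = 59.9 and -5.9a + 8.7b = 91.1 meet at (-73066/1705, -31697/1705), but that point violates -9.3a - 4.8b ≤ -75.5. Every candidate vertex is excluded by some other constraint, so the feasible region is empty.

infeasible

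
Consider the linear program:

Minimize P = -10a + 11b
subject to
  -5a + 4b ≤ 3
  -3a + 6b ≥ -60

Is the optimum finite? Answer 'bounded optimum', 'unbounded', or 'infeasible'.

From the feasible point (-43/3, -103/6), moving in the direction (6, 3) keeps every constraint satisfied while P decreases without bound.

unbounded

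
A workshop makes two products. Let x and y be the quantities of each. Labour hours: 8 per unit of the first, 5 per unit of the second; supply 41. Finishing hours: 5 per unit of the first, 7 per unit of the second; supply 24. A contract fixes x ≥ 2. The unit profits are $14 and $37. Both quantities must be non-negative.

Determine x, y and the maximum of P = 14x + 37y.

x = 2, y = 2, maximum P = 102

Extreme points and P = 14x + 37y:
  (24/5, 0) → P = 336/5
  (2, 0) → P = 28
  (2, 2) → P = 102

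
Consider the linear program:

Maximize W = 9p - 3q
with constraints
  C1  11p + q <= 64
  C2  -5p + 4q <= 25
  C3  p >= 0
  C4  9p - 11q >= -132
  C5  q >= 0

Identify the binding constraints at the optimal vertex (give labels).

C1 and C5

Vertices and W = 9p - 3q:
  (33/7, 85/7) → W = 6
  (64/11, 0) → W = 576/11
  (0, 25/4) → W = -75/4
  (0, 0) → W = 0

The maximum is at (64/11, 0). Substituting into each constraint, equality holds for C1 and C5; the remaining constraints have slack.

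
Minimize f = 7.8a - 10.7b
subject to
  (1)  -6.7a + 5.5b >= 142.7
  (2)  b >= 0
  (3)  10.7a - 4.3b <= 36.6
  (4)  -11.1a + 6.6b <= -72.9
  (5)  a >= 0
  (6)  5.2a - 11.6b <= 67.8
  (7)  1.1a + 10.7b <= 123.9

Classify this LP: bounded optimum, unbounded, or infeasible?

The boundaries 5.2a - 11.6b = 67.8 and 1.1a + 10.7b = 123.9 meet at (2403/76, 633/76), but that point violates -6.7a + 5.5b ≥ 142.7. Every candidate vertex is excluded by some other constraint, so the feasible region is empty.

infeasible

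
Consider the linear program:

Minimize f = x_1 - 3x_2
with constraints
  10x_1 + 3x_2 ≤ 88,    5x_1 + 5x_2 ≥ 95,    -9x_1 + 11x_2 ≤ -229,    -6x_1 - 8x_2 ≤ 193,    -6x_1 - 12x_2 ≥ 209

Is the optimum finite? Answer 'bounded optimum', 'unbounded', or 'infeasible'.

The boundaries 10x_1 + 3x_2 = 88 and -6x_1 - 8x_2 = 193 meet at (1283/62, -1229/31), but that point violates 5x_1 + 5x_2 ≥ 95. Every candidate vertex is excluded by some other constraint, so the feasible region is empty.

infeasible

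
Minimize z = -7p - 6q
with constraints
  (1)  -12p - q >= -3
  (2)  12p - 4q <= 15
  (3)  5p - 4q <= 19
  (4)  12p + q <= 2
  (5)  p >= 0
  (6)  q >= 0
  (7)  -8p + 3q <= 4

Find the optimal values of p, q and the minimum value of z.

p = 1/22, q = 16/11, minimum z = -199/22

Feasible corners and z = -7p - 6q:
  (1/6, 0) → z = -7/6
  (1/22, 16/11) → z = -199/22
  (0, 0) → z = 0
  (0, 4/3) → z = -8

At the optimal vertex, 12p + q = 2 and -8p + 3q = 4.
Solving simultaneously gives p = 1/22, q = 16/11.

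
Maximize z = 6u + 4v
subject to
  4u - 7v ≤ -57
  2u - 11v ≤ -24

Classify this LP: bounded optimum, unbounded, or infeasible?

unbounded

From the feasible point (-153/10, -3/5), moving in the direction (7, 4) keeps every constraint satisfied while z increases without bound.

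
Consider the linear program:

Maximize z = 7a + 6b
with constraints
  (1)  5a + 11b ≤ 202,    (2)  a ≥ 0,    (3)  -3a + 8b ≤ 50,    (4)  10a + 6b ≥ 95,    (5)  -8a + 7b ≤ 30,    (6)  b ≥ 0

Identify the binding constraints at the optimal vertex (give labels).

Vertices and z = 7a + 6b:
  (1066/73, 856/73) → z = 12598/73
  (202/5, 0) → z = 1414/5
  (230/49, 785/98) → z = 3965/49
  (19/2, 0) → z = 133/2

The maximum is at (202/5, 0). Substituting into each constraint, equality holds for (1) and (6); the remaining constraints have slack.

(1) and (6)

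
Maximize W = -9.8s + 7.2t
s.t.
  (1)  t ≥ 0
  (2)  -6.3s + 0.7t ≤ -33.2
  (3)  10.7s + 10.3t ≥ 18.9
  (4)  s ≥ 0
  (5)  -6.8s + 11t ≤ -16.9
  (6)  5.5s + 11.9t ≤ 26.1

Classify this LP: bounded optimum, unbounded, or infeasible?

infeasible

The boundaries t = 0 and -6.3s + 0.7t = -33.2 meet at (332/63, 0), but that point violates 5.5s + 11.9t ≤ 26.1. Every candidate vertex is excluded by some other constraint, so the feasible region is empty.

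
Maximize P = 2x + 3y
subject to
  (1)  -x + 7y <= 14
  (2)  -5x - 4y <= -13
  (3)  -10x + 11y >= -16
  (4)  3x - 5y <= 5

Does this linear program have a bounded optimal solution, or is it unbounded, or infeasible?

bounded optimum

Feasible corners and P = 2x + 3y:
  (35/39, 83/39) → P = 319/39
  (266/59, 156/59) → P = 1000/59
  (207/95, 10/19) → P = 564/95
The feasible region has finitely many vertices and no improving ray; the maximum is 1000/59 at (266/59, 156/59).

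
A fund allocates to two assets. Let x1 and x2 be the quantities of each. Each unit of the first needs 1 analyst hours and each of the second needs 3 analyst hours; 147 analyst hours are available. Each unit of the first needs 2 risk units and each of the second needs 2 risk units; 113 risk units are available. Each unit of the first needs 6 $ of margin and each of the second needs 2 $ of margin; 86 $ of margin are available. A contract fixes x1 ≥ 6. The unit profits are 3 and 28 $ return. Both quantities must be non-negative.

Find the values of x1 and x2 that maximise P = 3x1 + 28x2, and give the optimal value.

Vertices and P = 3x1 + 28x2:
  (43/3, 0) → P = 43
  (6, 0) → P = 18
  (6, 25) → P = 718

The binding constraints are 6x1 + 2x2 = 86 and x1 = 6.
Solving simultaneously gives x1 = 6, x2 = 25.

x1 = 6, x2 = 25, maximum P = 718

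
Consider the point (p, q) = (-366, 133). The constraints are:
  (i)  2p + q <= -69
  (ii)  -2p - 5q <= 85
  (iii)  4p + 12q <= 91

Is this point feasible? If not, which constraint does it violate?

not feasible — violates (iii)

Constraint (iii): 4p + 12q = 132, which is not ≤ 91. All other constraints are satisfied.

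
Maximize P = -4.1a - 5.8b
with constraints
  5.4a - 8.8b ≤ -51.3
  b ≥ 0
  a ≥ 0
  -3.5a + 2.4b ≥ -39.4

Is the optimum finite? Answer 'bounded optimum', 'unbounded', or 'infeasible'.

bounded optimum

Extreme points and P = -4.1a - 5.8b:
  (0, 513/88) → P = -14877/440
  (5873/223, 39231/1784) → P = -2100871/8920
The feasible region has finitely many vertices and no improving ray; the maximum is -14877/440 at (0, 513/88).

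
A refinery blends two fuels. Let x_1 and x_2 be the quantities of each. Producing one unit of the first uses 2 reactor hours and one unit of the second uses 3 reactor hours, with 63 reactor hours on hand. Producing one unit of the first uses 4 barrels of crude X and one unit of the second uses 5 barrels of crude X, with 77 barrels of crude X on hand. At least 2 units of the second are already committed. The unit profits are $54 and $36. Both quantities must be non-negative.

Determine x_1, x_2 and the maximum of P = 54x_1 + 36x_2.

x_1 = 67/4, x_2 = 2, maximum P = 1953/2

Corner points and P = 54x_1 + 36x_2:
  (0, 77/5) → P = 2772/5
  (0, 2) → P = 72
  (67/4, 2) → P = 1953/2

The binding constraints are 4x_1 + 5x_2 = 77 and x_2 = 2.
Solving simultaneously gives x_1 = 67/4, x_2 = 2.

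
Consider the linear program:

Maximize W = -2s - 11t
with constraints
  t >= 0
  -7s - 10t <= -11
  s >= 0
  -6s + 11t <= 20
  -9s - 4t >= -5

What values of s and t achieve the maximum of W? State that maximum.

Extreme points and W = -2s - 11t:
  (0, 11/10) → W = -121/10
  (3/31, 32/31) → W = -358/31
  (0, 5/4) → W = -55/4

The binding constraints are -7s - 10t = -11 and -9s - 4t = -5.
Solving simultaneously gives s = 3/31, t = 32/31.

s = 3/31, t = 32/31, maximum W = -358/31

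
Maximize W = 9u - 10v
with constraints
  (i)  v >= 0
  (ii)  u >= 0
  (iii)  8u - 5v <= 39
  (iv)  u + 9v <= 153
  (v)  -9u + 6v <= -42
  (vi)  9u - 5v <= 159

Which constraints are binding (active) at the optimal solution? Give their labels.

Vertices and W = 9u - 10v:
  (39/8, 0) → W = 351/8
  (14/3, 0) → W = 42
  (8, 5) → W = 22

The maximum is at (39/8, 0). Substituting into each constraint, equality holds for (i) and (iii); the remaining constraints have slack.

(i) and (iii)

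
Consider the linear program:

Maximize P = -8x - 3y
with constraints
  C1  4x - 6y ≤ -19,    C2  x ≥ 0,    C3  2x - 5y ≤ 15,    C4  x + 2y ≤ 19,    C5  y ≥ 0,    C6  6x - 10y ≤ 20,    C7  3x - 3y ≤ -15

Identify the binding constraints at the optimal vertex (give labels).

C2 and C7

Feasible corners and P = -8x - 3y:
  (0, 19/2) → P = -57/2
  (0, 5) → P = -15
  (3, 8) → P = -48

The maximum is at (0, 5). Substituting into each constraint, equality holds for C2 and C7; the remaining constraints have slack.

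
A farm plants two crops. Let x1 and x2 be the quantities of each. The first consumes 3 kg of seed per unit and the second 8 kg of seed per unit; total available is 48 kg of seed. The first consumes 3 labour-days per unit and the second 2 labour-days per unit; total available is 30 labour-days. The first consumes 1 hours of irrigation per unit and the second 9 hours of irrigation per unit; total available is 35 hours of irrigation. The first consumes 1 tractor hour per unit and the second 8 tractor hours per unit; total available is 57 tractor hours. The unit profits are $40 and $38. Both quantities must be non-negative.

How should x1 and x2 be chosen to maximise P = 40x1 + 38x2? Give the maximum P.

Extreme points and P = 40x1 + 38x2:
  (0, 0) → P = 0
  (0, 35/9) → P = 1330/9
  (10, 0) → P = 400
  (8, 3) → P = 434

x1 = 8, x2 = 3, maximum P = 434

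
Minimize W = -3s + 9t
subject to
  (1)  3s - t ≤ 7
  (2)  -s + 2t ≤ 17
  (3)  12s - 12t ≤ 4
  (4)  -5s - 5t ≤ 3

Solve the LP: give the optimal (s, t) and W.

Feasible corners and W = -3s + 9t:
  (31/5, 58/5) → W = 429/5
  (10/3, 3) → W = 17
  (-91/15, 82/15) → W = 337/5
  (-2/15, -7/15) → W = -19/5

s = -2/15, t = -7/15, minimum W = -19/5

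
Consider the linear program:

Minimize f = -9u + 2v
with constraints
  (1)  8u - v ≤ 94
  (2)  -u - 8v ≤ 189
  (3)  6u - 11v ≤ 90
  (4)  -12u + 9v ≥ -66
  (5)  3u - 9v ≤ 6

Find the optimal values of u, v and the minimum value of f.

Feasible corners and f = -9u + 2v:
  (13, 10) → f = -97
  (-551/11, -191/11) → f = 4577/11
  (20/3, 14/9) → f = -512/9
The feasible region is unbounded (it extends along (1, 8), (-8, 1)), but f strictly increases along every unbounded feasible direction, so there is no improving ray and the minimum is attained at a vertex.

The binding constraints are 8u - v = 94 and -12u + 9v = -66.
Solving simultaneously gives u = 13, v = 10.

u = 13, v = 10, minimum f = -97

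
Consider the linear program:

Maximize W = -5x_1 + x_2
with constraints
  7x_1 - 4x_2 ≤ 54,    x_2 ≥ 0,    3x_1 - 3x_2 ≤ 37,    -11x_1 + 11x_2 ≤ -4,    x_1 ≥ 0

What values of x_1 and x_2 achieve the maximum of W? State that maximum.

x_1 = 4/11, x_2 = 0, maximum W = -20/11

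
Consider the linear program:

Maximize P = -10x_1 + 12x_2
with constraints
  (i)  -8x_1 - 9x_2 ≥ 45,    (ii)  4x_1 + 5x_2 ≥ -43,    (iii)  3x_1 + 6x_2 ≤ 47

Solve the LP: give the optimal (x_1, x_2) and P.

x_1 = -493/9, x_2 = 317/9, maximum P = 8734/9

At the optimal vertex, 4x_1 + 5x_2 = -43 and 3x_1 + 6x_2 = 47.
Solving simultaneously gives x_1 = -493/9, x_2 = 317/9.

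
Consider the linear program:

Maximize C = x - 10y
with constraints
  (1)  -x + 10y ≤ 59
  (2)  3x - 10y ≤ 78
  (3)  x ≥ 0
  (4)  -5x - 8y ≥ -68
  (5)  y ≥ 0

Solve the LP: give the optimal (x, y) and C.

x = 68/5, y = 0, maximum C = 68/5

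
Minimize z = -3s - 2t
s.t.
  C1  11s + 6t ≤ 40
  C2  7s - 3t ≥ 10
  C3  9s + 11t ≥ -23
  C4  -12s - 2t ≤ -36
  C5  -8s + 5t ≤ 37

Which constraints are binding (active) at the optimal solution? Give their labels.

C1 and C4

Extreme points and z = -3s - 2t:
  (578/67, -613/67) → z = -508/67
  (68/25, 42/25) → z = -288/25
  (221/57, -100/19) → z = -21/19

The minimum is at (68/25, 42/25). Substituting into each constraint, equality holds for C1 and C4; the remaining constraints have slack.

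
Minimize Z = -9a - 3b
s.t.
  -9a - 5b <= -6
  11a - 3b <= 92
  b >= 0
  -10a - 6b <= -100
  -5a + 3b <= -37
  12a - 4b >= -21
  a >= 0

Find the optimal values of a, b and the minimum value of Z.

a = 55/6, b = 53/18, minimum Z = -274/3

Extreme points and Z = -9a - 3b:
  (71/8, 15/8) → Z = -171/2
  (55/6, 53/18) → Z = -274/3
  (87/10, 13/6) → Z = -424/5

At the optimal vertex, 11a - 3b = 92 and -5a + 3b = -37.
Solving simultaneously gives a = 55/6, b = 53/18.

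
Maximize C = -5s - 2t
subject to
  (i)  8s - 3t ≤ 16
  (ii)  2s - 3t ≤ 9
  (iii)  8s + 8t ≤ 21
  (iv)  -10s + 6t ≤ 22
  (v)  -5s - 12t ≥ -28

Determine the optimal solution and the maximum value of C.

s = -20/3, t = -67/9, maximum C = 434/9

The binding constraints are 2s - 3t = 9 and -10s + 6t = 22.
Solving simultaneously gives s = -20/3, t = -67/9.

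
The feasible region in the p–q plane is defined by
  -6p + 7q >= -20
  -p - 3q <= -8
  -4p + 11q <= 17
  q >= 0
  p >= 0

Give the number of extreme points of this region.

3

Pairwise boundary intersections that survive every other constraint:
  (116/25, 28/25)
  (339/38, 91/19)
  (37/23, 49/23)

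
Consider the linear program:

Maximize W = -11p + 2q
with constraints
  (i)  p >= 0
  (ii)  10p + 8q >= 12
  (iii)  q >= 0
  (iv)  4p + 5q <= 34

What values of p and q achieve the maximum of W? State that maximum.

Vertices and W = -11p + 2q:
  (0, 3/2) → W = 3
  (0, 34/5) → W = 68/5
  (6/5, 0) → W = -66/5
  (17/2, 0) → W = -187/2

p = 0, q = 34/5, maximum W = 68/5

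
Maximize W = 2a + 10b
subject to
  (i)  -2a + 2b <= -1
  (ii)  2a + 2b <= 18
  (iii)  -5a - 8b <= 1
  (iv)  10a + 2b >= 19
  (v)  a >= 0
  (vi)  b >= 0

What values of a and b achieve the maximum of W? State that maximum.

Feasible corners and W = 2a + 10b:
  (19/4, 17/4) → W = 52
  (5/3, 7/6) → W = 15
  (9, 0) → W = 18
  (19/10, 0) → W = 19/5

a = 19/4, b = 17/4, maximum W = 52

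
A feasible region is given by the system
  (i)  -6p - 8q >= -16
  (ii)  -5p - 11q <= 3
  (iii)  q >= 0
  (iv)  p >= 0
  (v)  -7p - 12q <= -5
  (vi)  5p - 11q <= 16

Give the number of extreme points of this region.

4

Of the 15 pairwise boundary intersections, those satisfying every inequality are:
  (8/3, 0)
  (0, 2)
  (5/7, 0)
  (0, 5/12)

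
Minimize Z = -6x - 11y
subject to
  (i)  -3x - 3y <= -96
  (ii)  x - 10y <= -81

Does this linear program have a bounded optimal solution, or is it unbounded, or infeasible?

unbounded

From the feasible point (239/11, 113/11), moving in the direction (-3, 3) keeps every constraint satisfied while Z decreases without bound.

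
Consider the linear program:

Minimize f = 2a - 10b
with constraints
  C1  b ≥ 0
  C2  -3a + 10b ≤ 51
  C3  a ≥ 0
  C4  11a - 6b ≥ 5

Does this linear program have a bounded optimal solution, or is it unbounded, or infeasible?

From the feasible point (5/11, 0), moving in the direction (10, 3) keeps every constraint satisfied while f decreases without bound.

unbounded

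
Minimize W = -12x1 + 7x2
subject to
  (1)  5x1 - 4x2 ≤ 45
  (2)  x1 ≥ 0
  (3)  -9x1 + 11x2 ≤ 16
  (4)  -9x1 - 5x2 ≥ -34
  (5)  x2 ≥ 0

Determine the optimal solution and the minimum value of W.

x1 = 34/9, x2 = 0, minimum W = -136/3

The optimum lies where -9x1 - 5x2 = -34 and x2 = 0.
Solving simultaneously gives x1 = 34/9, x2 = 0.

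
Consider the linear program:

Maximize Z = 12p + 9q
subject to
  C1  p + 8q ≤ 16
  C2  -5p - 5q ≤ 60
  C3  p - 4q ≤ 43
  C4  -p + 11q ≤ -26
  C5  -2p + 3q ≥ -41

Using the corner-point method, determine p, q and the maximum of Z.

The binding constraints are -p + 11q = -26 and -2p + 3q = -41.
Solving simultaneously gives p = 373/19, q = -11/19.

p = 373/19, q = -11/19, maximum Z = 4377/19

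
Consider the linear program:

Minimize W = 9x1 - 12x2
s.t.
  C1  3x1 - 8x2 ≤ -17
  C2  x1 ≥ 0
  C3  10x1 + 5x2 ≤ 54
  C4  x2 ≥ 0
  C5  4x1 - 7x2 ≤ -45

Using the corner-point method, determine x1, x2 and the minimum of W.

x1 = 0, x2 = 54/5, minimum W = -648/5

Corner points and W = 9x1 - 12x2:
  (0, 54/5) → W = -648/5
  (0, 45/7) → W = -540/7
  (17/10, 37/5) → W = -147/2

The binding constraints are x1 = 0 and 10x1 + 5x2 = 54.
Solving simultaneously gives x1 = 0, x2 = 54/5.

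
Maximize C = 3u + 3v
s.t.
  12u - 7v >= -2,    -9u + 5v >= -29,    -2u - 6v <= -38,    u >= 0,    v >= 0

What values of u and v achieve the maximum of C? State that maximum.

Corner points and C = 3u + 3v:
  (71, 122) → C = 579
  (127/43, 230/43) → C = 1071/43
  (91/16, 71/16) → C = 243/8

u = 71, v = 122, maximum C = 579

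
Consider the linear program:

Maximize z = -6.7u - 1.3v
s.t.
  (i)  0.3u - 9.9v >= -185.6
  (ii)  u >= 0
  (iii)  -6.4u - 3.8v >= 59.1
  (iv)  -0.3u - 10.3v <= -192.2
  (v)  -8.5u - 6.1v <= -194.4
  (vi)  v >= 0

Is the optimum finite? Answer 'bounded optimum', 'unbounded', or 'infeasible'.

infeasible

The boundaries 0.3u - 9.9v = -185.6 and -8.5u - 6.1v = -194.4 meet at (39620/4299, 81796/4299), but that point violates -6.4u - 3.8v ≥ 59.1. Every candidate vertex is excluded by some other constraint, so the feasible region is empty.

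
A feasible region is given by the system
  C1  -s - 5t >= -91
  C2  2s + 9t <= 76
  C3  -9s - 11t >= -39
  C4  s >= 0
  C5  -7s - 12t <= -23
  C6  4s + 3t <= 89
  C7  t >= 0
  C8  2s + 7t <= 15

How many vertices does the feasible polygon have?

5

The feasible vertices (each the meet of two boundaries and inside every other half-plane) are:
  (13/3, 0)
  (108/41, 57/41)
  (0, 23/12)
  (0, 15/7)
  (23/7, 0)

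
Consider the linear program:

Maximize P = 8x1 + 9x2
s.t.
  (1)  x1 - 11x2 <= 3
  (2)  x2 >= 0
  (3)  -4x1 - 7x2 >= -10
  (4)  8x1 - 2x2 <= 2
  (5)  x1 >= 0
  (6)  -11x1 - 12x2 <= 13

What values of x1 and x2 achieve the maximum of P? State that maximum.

Corner points and P = 8x1 + 9x2:
  (1/4, 0) → P = 2
  (0, 0) → P = 0
  (17/32, 9/8) → P = 115/8
  (0, 10/7) → P = 90/7

The binding constraints are -4x1 - 7x2 = -10 and 8x1 - 2x2 = 2.
Solving simultaneously gives x1 = 17/32, x2 = 9/8.

x1 = 17/32, x2 = 9/8, maximum P = 115/8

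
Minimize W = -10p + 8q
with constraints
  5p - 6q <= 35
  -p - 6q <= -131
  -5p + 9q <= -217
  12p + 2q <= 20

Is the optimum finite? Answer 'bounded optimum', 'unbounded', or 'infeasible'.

infeasible

The boundaries 5p - 6q = 35 and -5p + 9q = -217 meet at (-329/5, -182/3), but that point violates -p - 6q ≤ -131. Every candidate vertex is excluded by some other constraint, so the feasible region is empty.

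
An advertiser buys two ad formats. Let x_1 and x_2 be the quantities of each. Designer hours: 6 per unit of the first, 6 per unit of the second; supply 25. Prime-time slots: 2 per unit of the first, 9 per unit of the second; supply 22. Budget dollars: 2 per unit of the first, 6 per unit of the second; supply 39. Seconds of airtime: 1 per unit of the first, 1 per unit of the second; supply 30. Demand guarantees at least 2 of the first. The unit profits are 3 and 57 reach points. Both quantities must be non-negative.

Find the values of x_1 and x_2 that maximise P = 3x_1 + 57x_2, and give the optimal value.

Vertices and P = 3x_1 + 57x_2:
  (25/6, 0) → P = 25/2
  (2, 0) → P = 6
  (31/14, 41/21) → P = 1651/14
  (2, 2) → P = 120

At the optimal vertex, 2x_1 + 9x_2 = 22 and x_1 = 2.
Solving simultaneously gives x_1 = 2, x_2 = 2.

x_1 = 2, x_2 = 2, maximum P = 120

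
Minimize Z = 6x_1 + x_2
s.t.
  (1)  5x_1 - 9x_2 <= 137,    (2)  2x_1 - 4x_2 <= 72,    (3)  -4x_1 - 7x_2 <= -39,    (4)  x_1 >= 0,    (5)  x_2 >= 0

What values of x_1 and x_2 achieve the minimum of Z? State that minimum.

Vertices and Z = 6x_1 + x_2:
  (137/5, 0) → Z = 822/5
  (0, 39/7) → Z = 39/7
  (39/4, 0) → Z = 117/2
The feasible region is unbounded (it extends along (0, 1), (9, 5)), but Z strictly increases along every unbounded feasible direction, so there is no improving ray and the minimum is attained at a vertex.

x_1 = 0, x_2 = 39/7, minimum Z = 39/7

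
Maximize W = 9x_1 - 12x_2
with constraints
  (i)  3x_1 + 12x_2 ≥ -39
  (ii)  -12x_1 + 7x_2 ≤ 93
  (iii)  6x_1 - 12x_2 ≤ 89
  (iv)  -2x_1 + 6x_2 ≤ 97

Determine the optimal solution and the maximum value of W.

Corner points and W = 9x_1 - 12x_2:
  (-463/55, -63/55) → W = -3411/55
  (50/9, -167/36) → W = 317/3
  (121/58, 489/29) → W = -10647/58
  (283/2, 190/3) → W = 1027/2

x_1 = 283/2, x_2 = 190/3, maximum W = 1027/2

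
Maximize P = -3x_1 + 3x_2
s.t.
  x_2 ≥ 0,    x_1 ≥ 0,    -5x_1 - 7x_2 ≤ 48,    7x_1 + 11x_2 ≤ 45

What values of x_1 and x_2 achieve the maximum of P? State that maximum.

x_1 = 0, x_2 = 45/11, maximum P = 135/11

Vertices and P = -3x_1 + 3x_2:
  (0, 0) → P = 0
  (45/7, 0) → P = -135/7
  (0, 45/11) → P = 135/11

At the optimal vertex, x_1 = 0 and 7x_1 + 11x_2 = 45.
Solving simultaneously gives x_1 = 0, x_2 = 45/11.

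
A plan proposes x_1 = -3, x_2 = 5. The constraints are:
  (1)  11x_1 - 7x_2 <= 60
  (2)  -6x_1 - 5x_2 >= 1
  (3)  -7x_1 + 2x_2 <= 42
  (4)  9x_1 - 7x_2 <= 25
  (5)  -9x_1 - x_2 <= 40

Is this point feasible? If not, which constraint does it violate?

not feasible — violates (2)

Constraint (2): -6x_1 - 5x_2 = -7, which is not ≥ 1. All other constraints are satisfied.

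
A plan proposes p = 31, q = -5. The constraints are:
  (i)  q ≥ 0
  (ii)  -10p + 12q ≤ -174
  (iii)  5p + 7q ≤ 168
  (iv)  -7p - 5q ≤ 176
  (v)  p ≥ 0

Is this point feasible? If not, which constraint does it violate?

Constraint (i): q = -5, which is not ≥ 0. All other constraints are satisfied.

not feasible — violates (i)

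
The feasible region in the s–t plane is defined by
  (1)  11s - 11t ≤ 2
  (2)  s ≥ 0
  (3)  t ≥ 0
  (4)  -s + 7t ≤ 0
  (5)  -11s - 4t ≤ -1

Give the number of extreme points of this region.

The feasible vertices (each the meet of two boundaries and inside every other half-plane) are:
  (2/11, 0)
  (7/33, 1/33)
  (1/11, 0)
  (7/81, 1/81)

4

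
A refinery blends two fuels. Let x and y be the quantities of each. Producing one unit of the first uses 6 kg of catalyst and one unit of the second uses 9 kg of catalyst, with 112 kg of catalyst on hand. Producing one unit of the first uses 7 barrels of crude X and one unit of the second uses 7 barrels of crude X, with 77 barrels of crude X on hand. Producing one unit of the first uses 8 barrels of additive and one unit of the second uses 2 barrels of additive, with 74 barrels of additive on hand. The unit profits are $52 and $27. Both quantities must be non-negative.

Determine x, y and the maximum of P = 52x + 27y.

Vertices and P = 52x + 27y:
  (0, 0) → P = 0
  (0, 11) → P = 297
  (37/4, 0) → P = 481
  (26/3, 7/3) → P = 1541/3

At the optimal vertex, 7x + 7y = 77 and 8x + 2y = 74.
Solving simultaneously gives x = 26/3, y = 7/3.

x = 26/3, y = 7/3, maximum P = 1541/3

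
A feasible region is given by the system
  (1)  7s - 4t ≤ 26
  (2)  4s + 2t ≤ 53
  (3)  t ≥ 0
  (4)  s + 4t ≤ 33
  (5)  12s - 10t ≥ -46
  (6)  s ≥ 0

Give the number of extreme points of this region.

5

Pairwise boundary intersections that survive every other constraint:
  (26/7, 0)
  (59/8, 205/32)
  (0, 0)
  (73/29, 221/29)
  (0, 23/5)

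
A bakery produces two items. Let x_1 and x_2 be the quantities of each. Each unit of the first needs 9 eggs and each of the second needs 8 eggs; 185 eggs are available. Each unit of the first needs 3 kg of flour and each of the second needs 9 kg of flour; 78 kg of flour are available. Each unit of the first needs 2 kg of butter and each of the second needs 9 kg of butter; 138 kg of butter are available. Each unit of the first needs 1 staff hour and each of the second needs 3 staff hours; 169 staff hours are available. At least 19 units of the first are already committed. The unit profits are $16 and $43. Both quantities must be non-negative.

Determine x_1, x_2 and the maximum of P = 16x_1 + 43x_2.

Vertices and P = 16x_1 + 43x_2:
  (185/9, 0) → P = 2960/9
  (19, 0) → P = 304
  (19, 7/4) → P = 1517/4

At the optimal vertex, 9x_1 + 8x_2 = 185 and x_1 = 19.
Solving simultaneously gives x_1 = 19, x_2 = 7/4.

x_1 = 19, x_2 = 7/4, maximum P = 1517/4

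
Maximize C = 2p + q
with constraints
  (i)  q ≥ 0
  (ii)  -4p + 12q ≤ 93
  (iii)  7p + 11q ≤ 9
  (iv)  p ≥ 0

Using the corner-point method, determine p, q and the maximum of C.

p = 9/7, q = 0, maximum C = 18/7

Vertices and C = 2p + q:
  (9/7, 0) → C = 18/7
  (0, 0) → C = 0
  (0, 9/11) → C = 9/11

At the optimal vertex, q = 0 and 7p + 11q = 9.
Solving simultaneously gives p = 9/7, q = 0.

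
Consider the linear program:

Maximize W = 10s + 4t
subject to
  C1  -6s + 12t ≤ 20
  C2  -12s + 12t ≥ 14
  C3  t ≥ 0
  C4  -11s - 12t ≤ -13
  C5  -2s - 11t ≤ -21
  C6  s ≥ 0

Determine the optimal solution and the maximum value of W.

s = 1, t = 13/6, maximum W = 56/3

Vertices and W = 10s + 4t:
  (1, 13/6) → W = 56/3
  (16/45, 83/45) → W = 164/15
  (49/78, 70/39) → W = 175/13

At the optimal vertex, -6s + 12t = 20 and -12s + 12t = 14.
Solving simultaneously gives s = 1, t = 13/6.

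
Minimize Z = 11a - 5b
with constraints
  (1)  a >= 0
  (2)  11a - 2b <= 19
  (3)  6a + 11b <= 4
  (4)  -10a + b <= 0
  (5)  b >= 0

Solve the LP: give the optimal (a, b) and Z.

a = 1/29, b = 10/29, minimum Z = -39/29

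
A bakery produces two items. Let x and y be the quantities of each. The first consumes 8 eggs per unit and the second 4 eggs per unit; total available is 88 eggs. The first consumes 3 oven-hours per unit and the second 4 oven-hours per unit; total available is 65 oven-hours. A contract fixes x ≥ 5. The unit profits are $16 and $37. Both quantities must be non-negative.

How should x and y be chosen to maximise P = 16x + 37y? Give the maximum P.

Corner points and P = 16x + 37y:
  (11, 0) → P = 176
  (5, 0) → P = 80
  (5, 12) → P = 524

At the optimal vertex, 8x + 4y = 88 and x = 5.
Solving simultaneously gives x = 5, y = 12.

x = 5, y = 12, maximum P = 524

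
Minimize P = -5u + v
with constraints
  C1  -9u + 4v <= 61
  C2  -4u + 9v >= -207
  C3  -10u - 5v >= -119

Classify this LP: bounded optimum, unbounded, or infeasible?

bounded optimum

Feasible corners and P = -5u + v:
  (-1377/65, -2107/65) → P = 4778/65
  (171/85, 1681/85) → P = 826/85
  (1053/55, -797/55) → P = -6062/55
The feasible region has finitely many vertices and no improving ray; the minimum is -6062/55 at (1053/55, -797/55).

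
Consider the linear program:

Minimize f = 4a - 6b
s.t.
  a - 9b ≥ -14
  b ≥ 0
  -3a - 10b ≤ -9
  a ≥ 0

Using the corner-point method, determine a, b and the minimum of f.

a = 0, b = 14/9, minimum f = -28/3

Extreme points and f = 4a - 6b:
  (0, 14/9) → f = -28/3
  (3, 0) → f = 12
  (0, 9/10) → f = -27/5
The feasible region is unbounded (it extends along (1, 0), (9, 1)), but f strictly increases along every unbounded feasible direction, so there is no improving ray and the minimum is attained at a vertex.

The optimum lies where a - 9b = -14 and a = 0.
Solving simultaneously gives a = 0, b = 14/9.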